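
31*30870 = 956970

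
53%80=53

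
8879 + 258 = 9137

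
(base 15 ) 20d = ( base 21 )111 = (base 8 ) 717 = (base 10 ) 463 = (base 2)111001111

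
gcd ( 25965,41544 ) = 5193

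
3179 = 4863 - 1684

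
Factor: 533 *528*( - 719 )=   -2^4 * 3^1*11^1*13^1*41^1*719^1 = - 202343856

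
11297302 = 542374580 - 531077278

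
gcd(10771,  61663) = 1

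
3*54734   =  164202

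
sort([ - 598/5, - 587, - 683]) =[ - 683,- 587 , - 598/5]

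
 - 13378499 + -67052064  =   - 80430563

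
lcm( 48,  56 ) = 336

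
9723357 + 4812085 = 14535442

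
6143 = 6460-317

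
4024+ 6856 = 10880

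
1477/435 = 3 + 172/435 = 3.40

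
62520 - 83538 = -21018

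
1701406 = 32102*53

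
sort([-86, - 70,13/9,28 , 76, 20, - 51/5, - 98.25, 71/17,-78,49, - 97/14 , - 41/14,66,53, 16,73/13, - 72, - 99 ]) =[ - 99, - 98.25, - 86,-78, - 72, - 70, - 51/5, - 97/14 , - 41/14 , 13/9,71/17,73/13,16,20, 28,49,53,66,76]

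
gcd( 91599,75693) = 3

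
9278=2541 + 6737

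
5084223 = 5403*941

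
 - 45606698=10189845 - 55796543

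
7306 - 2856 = 4450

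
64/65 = 64/65=0.98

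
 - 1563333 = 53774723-55338056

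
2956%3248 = 2956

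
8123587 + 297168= 8420755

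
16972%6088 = 4796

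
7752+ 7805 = 15557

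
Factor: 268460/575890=62/133 = 2^1*7^( - 1 )*19^(-1 ) * 31^1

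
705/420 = 47/28 = 1.68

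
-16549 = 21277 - 37826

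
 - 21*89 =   -  1869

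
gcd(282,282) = 282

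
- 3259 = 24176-27435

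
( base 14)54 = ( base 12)62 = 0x4a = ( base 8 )112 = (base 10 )74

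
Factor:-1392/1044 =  - 4/3 = - 2^2 * 3^ (- 1 ) 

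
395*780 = 308100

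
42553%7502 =5043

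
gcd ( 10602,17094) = 6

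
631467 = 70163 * 9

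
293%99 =95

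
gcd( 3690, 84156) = 6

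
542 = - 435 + 977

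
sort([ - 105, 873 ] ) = [ - 105,873 ]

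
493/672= 493/672= 0.73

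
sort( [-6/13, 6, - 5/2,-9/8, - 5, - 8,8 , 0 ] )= [ - 8,  -  5 , - 5/2, - 9/8,-6/13, 0,  6, 8]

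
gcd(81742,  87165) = 1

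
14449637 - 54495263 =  - 40045626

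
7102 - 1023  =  6079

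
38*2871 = 109098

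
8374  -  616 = 7758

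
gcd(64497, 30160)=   1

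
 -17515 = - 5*3503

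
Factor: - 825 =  - 3^1  *  5^2*11^1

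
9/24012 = 1/2668 =0.00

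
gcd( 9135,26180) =35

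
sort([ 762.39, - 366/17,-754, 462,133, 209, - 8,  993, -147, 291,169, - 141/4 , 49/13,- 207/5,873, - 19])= [ - 754, -147, - 207/5 ,- 141/4, - 366/17, -19,-8, 49/13, 133, 169,209, 291, 462, 762.39, 873, 993]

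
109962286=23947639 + 86014647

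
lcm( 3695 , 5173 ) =25865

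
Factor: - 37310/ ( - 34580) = 2^( - 1) * 19^( - 1)*41^1 = 41/38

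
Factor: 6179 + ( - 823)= 5356= 2^2*13^1 * 103^1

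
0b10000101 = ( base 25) 58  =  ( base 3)11221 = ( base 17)7E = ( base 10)133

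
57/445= 57/445 = 0.13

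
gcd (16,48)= 16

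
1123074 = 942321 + 180753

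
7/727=7/727  =  0.01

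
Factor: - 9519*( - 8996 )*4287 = 2^2*3^2*13^1 * 19^1*167^1 * 173^1*1429^1 = 367108345188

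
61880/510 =364/3 =121.33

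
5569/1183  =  5569/1183 = 4.71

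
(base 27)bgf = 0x2112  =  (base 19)148B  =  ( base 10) 8466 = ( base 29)a1r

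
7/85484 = 1/12212 = 0.00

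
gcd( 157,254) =1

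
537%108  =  105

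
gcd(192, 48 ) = 48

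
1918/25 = 76 + 18/25 = 76.72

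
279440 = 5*55888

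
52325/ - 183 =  - 286 + 13/183 = - 285.93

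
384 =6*64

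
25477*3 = 76431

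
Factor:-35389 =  - 43^1*823^1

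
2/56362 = 1/28181= 0.00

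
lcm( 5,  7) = 35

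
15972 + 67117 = 83089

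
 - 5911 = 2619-8530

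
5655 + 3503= 9158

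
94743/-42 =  - 2256+ 3/14 = - 2255.79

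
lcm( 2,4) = 4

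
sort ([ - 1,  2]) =[-1, 2 ]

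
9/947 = 9/947 = 0.01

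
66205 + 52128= 118333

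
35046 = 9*3894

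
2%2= 0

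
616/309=616/309   =  1.99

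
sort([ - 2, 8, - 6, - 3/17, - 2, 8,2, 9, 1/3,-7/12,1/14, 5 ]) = [ - 6, - 2, - 2,-7/12 , - 3/17, 1/14,1/3,  2,5,8 , 8,9]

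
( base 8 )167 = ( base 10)119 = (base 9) 142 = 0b1110111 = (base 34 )3h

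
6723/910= 6723/910 = 7.39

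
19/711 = 19/711 = 0.03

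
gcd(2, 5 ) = 1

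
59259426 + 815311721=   874571147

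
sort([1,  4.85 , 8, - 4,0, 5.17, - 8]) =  [ - 8,- 4, 0,  1,  4.85,  5.17, 8 ] 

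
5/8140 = 1/1628 =0.00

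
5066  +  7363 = 12429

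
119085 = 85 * 1401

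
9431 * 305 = 2876455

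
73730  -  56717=17013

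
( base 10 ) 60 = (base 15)40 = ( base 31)1t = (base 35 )1p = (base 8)74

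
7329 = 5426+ 1903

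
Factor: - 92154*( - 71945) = 6630019530 = 2^1*3^1*5^1*14389^1*15359^1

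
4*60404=241616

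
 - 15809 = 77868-93677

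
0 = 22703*0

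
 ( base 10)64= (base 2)1000000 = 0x40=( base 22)2K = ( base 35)1T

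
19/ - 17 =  - 19/17=- 1.12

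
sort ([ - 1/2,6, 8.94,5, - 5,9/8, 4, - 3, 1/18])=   [ - 5 ,- 3, - 1/2,1/18, 9/8,4,5,6, 8.94] 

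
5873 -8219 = -2346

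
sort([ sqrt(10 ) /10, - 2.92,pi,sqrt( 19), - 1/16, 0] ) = [  -  2.92, - 1/16,0, sqrt(10 ) /10 , pi,  sqrt (19 ) ] 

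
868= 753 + 115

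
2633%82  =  9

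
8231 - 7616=615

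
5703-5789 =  - 86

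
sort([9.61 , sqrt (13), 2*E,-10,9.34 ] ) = [-10,sqrt( 13), 2*E, 9.34,9.61]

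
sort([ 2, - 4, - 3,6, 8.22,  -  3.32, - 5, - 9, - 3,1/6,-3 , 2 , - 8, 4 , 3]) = [-9, - 8, - 5 , - 4, - 3.32, - 3 ,-3,-3, 1/6, 2, 2  ,  3,  4,6, 8.22] 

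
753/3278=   753/3278 = 0.23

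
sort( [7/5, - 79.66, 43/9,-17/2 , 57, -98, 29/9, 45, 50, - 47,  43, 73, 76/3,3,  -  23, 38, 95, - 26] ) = [ -98, - 79.66,-47,-26,  -  23 , - 17/2, 7/5, 3, 29/9, 43/9, 76/3 , 38  ,  43,  45,50,57, 73,  95] 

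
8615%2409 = 1388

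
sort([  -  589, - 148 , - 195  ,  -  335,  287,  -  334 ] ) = [-589 ,-335,-334, - 195, - 148 , 287 ]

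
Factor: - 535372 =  - 2^2 * 133843^1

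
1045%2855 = 1045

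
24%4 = 0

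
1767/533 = 3  +  168/533 = 3.32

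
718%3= 1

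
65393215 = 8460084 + 56933131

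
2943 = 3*981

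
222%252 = 222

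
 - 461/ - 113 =4 + 9/113 = 4.08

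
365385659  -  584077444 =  - 218691785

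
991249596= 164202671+827046925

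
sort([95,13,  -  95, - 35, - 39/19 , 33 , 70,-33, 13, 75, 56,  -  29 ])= [ - 95,-35 ,-33, - 29,-39/19,  13, 13,33,56,70 , 75, 95 ]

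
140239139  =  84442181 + 55796958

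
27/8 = 3 + 3/8 = 3.38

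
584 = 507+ 77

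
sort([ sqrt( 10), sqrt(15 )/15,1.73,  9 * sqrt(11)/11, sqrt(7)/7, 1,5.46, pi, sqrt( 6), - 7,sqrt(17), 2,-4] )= [- 7, - 4,sqrt(15)/15,sqrt(7)/7,1, 1.73, 2, sqrt(6), 9 * sqrt(11)/11, pi, sqrt(10 ),sqrt(17), 5.46]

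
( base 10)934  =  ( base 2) 1110100110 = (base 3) 1021121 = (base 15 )424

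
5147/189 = 5147/189 = 27.23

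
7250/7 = 7250/7= 1035.71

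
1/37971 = 1/37971 = 0.00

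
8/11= 8/11 =0.73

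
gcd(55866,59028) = 6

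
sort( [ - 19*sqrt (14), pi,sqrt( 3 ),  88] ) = [ - 19*sqrt(14), sqrt( 3), pi,88] 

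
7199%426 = 383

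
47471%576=239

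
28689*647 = 18561783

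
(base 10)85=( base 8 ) 125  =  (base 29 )2r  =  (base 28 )31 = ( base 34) 2H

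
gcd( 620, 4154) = 62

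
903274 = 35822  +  867452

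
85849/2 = 85849/2=42924.50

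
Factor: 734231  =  401^1*1831^1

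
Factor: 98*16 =1568=2^5 * 7^2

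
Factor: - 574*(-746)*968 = 414501472 = 2^5 * 7^1*11^2*41^1 * 373^1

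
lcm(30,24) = 120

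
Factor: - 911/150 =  - 2^ ( - 1 )*3^( - 1)*5^( - 2)*911^1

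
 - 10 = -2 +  - 8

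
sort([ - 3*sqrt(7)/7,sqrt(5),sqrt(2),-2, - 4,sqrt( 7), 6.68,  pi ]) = [ - 4, - 2, - 3*sqrt( 7) /7 , sqrt( 2),sqrt(5 ),sqrt( 7 ), pi,6.68] 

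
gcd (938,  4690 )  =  938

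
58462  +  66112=124574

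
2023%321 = 97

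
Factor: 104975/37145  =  5^1*13^1*23^( - 1) = 65/23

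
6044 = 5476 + 568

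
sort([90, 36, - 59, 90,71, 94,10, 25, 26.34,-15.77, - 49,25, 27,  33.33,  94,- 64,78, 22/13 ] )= [ - 64, - 59, -49, - 15.77, 22/13, 10,25,25,26.34,  27, 33.33,36,71, 78, 90, 90, 94, 94] 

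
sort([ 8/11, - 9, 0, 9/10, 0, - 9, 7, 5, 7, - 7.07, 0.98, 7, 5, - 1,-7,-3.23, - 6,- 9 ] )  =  [ - 9,-9, - 9, -7.07 ,  -  7, - 6, - 3.23, - 1, 0, 0 , 8/11,  9/10, 0.98,5 , 5,7, 7, 7] 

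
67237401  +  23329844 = 90567245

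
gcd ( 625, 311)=1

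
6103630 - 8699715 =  - 2596085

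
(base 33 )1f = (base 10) 48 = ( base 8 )60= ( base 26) 1m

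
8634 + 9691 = 18325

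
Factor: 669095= 5^1 *7^2* 2731^1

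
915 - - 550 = 1465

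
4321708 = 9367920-5046212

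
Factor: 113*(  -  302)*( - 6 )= 2^2*3^1*113^1*151^1 = 204756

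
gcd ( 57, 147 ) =3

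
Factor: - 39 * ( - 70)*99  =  2^1* 3^3*5^1*7^1*11^1*13^1 = 270270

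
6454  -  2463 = 3991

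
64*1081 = 69184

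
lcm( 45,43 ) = 1935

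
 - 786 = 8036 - 8822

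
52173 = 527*99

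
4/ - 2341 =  - 1 +2337/2341 = - 0.00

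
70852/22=35426/11 = 3220.55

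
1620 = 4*405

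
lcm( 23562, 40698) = 447678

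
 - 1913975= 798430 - 2712405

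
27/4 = 6  +  3/4=   6.75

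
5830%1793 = 451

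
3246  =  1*3246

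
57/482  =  57/482  =  0.12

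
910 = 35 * 26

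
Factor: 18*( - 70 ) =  - 2^2*3^2*5^1*7^1 = - 1260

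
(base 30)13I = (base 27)1A9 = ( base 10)1008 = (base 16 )3F0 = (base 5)13013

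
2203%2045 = 158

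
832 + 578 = 1410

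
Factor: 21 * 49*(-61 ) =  - 62769 = - 3^1* 7^3*61^1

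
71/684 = 71/684 = 0.10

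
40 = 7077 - 7037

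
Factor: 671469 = 3^1*223823^1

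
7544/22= 342 + 10/11=342.91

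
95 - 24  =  71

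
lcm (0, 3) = 0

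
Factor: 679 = 7^1*97^1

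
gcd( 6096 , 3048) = 3048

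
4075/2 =2037 + 1/2 = 2037.50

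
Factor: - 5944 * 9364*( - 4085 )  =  2^5*5^1*19^1*43^1*743^1 * 2341^1=227369531360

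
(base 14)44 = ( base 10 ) 60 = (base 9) 66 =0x3C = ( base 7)114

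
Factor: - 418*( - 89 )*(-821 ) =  - 2^1*11^1 * 19^1*89^1*821^1 = - 30542842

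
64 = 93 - 29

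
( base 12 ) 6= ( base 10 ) 6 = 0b110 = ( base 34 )6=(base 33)6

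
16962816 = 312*54368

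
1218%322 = 252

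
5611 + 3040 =8651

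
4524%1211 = 891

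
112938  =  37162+75776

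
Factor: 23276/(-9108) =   -  23/9 = -  3^( - 2 ) * 23^1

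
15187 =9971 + 5216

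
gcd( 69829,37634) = 1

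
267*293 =78231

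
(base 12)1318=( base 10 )2180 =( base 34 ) 1u4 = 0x884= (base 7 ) 6233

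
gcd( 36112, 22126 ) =74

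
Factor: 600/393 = 200/131 = 2^3*5^2 *131^( - 1 ) 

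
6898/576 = 3449/288 = 11.98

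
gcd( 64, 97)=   1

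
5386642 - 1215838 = 4170804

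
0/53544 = 0 = 0.00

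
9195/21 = 437 + 6/7 =437.86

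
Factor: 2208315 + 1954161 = 4162476 = 2^2*3^1*346873^1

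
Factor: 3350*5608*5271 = 2^4 * 3^1*5^2 * 7^1 * 67^1*251^1 * 701^1= 99025222800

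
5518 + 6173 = 11691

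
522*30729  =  16040538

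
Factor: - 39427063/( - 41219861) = 13^1*17^1*178403^1 * 41219861^(-1)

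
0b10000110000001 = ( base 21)j99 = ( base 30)9fr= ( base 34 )7e9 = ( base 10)8577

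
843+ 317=1160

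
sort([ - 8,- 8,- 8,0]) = [ - 8, - 8,-8 , 0] 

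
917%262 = 131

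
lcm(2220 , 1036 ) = 15540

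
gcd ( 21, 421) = 1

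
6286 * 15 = 94290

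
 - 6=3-9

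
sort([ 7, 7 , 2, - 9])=[ - 9  ,  2,7, 7]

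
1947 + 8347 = 10294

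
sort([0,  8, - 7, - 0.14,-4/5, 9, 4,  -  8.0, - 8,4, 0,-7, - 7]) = [ - 8.0,-8, - 7, - 7, - 7, - 4/5, - 0.14, 0,0,4, 4,  8, 9 ]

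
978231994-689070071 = 289161923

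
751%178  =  39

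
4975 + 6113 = 11088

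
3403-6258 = - 2855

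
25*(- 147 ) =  - 3675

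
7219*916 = 6612604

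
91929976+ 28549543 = 120479519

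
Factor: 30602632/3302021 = 2^3*857^( - 1)*3853^( - 1 )*3825329^1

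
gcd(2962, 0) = 2962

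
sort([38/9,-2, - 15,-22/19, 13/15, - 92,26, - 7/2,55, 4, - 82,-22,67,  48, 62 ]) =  [ - 92,  -  82, - 22, - 15,-7/2, - 2, - 22/19, 13/15,4, 38/9,26,48,55,62,67] 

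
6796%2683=1430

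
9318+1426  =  10744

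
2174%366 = 344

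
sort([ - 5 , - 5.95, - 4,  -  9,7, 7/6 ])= [  -  9,  -  5.95,  -  5,-4,7/6, 7] 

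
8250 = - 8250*( - 1 )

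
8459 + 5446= 13905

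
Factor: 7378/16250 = 3689/8125 = 5^( - 4)*7^1*13^ ( - 1) * 17^1*31^1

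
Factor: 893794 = 2^1*11^1 *40627^1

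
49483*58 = 2870014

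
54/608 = 27/304 = 0.09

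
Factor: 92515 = 5^1*18503^1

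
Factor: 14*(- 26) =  - 364 = -  2^2*7^1*13^1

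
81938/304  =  40969/152 = 269.53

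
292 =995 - 703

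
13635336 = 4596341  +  9038995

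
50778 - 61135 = - 10357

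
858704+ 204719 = 1063423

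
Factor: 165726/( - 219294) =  - 99/131 =- 3^2 * 11^1*131^(  -  1)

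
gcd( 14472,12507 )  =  3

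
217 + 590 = 807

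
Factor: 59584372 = 2^2*83^1*179471^1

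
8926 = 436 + 8490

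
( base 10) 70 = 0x46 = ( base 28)2E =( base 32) 26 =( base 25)2K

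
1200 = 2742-1542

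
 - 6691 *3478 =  - 23271298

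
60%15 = 0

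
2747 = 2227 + 520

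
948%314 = 6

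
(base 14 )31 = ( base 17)29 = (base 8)53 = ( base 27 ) 1g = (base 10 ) 43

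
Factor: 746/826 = 373/413 = 7^( -1 ) *59^ (-1 )*373^1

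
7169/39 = 183 + 32/39 =183.82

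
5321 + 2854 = 8175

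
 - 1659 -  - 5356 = 3697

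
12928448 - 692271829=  -679343381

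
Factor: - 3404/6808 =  - 2^(  -  1 ) = -1/2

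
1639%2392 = 1639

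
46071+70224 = 116295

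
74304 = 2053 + 72251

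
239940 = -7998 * ( - 30 )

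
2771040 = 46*60240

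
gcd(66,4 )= 2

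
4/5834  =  2/2917 = 0.00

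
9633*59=568347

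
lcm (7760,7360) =713920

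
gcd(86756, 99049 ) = 1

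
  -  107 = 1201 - 1308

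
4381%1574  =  1233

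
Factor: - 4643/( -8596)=2^( - 2)*7^( - 1 )*307^ ( - 1 )* 4643^1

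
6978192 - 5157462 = 1820730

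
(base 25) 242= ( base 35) 13M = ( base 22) 2ha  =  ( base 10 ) 1352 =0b10101001000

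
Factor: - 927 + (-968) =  -1895= -5^1*379^1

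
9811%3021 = 748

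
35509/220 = 161 + 89/220 = 161.40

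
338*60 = 20280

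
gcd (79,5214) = 79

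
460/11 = 41+9/11=41.82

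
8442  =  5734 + 2708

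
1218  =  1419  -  201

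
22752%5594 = 376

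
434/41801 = 434/41801 = 0.01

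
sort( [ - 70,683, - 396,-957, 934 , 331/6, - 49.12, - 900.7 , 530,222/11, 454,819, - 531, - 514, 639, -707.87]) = [  -  957 , - 900.7, - 707.87,-531,-514, - 396, - 70, -49.12,222/11,331/6,454 , 530,  639 , 683, 819 , 934] 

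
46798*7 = 327586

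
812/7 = 116 =116.00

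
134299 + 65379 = 199678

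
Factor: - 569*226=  - 128594 = - 2^1*113^1*569^1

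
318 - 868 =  - 550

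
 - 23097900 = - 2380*9705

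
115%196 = 115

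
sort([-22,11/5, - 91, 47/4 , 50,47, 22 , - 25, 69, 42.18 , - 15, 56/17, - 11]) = [ - 91, - 25 ,  -  22, - 15, - 11,11/5,56/17,47/4,22 , 42.18, 47, 50, 69 ]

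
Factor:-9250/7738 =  - 4625/3869 = - 5^3*37^1*53^( - 1)*73^( - 1) 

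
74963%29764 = 15435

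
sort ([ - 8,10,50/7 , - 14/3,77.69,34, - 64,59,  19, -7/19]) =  [ - 64,  -  8, - 14/3,-7/19 , 50/7,10,19, 34,59, 77.69]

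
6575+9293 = 15868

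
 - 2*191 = -382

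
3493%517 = 391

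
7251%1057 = 909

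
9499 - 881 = 8618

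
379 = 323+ 56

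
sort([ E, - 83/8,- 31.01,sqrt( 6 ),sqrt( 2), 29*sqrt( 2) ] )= [-31.01, - 83/8,sqrt(2),sqrt(6 ), E, 29*sqrt(2 )]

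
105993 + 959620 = 1065613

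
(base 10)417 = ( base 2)110100001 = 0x1A1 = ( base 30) dr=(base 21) ji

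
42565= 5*8513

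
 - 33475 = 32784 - 66259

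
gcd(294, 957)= 3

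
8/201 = 8/201 = 0.04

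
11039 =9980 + 1059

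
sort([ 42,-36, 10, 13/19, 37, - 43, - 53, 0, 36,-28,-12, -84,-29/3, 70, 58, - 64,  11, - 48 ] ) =[-84, - 64, - 53, - 48, - 43,  -  36 , - 28, - 12, - 29/3, 0,13/19, 10,11,36, 37,42, 58,70 ]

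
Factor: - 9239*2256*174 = -3626714016 = -2^5*3^2*29^1*47^1  *  9239^1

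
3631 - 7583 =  - 3952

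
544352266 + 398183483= 942535749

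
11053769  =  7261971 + 3791798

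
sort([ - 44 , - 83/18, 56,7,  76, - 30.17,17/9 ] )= [ - 44, - 30.17, - 83/18, 17/9 , 7, 56, 76 ]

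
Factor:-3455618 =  - 2^1* 79^1*21871^1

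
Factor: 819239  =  819239^1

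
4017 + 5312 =9329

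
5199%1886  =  1427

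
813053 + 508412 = 1321465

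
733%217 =82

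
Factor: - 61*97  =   - 61^1 * 97^1 = - 5917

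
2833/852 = 3  +  277/852 = 3.33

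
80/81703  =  80/81703 = 0.00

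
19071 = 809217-790146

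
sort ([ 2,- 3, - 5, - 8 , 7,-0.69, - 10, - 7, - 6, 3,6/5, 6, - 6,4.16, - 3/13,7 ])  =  [ - 10,  -  8,  -  7, - 6, -6, - 5,  -  3, - 0.69, - 3/13,6/5, 2, 3,4.16, 6,7, 7 ] 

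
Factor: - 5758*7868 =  - 2^3*7^1*281^1*2879^1 =-45303944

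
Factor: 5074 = 2^1* 43^1*59^1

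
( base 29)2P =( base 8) 123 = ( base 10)83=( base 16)53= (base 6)215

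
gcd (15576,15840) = 264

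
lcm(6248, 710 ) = 31240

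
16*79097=1265552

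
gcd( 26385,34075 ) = 5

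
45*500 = 22500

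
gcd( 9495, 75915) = 45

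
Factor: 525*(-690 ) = -2^1 * 3^2*5^3*7^1*23^1 = - 362250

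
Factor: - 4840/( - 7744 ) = 2^( - 3 )*5^1 =5/8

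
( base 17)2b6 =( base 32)O3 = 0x303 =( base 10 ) 771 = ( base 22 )1d1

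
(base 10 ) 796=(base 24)194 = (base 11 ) 664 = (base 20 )1jg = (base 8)1434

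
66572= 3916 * 17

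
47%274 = 47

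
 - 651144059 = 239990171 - 891134230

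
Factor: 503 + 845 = 2^2 *337^1 =1348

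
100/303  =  100/303 = 0.33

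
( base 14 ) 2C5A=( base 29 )9c3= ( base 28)A2O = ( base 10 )7920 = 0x1EF0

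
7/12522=7/12522 =0.00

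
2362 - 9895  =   - 7533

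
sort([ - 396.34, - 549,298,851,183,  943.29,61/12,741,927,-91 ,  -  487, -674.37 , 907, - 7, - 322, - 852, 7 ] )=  [ - 852, - 674.37, - 549,-487, - 396.34, -322, - 91, - 7, 61/12, 7,183, 298, 741,851 , 907,927,943.29] 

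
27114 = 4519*6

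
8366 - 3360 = 5006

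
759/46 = 33/2 =16.50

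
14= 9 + 5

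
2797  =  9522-6725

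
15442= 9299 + 6143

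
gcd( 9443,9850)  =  1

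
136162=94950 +41212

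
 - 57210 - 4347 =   -  61557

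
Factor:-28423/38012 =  - 2^( - 2)*13^( - 1)*17^( - 1 ) * 661^1 =- 661/884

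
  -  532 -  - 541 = 9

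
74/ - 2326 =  - 1+1126/1163 = - 0.03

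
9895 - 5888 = 4007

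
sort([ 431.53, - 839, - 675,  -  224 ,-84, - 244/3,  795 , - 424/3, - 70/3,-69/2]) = [  -  839, - 675, - 224, - 424/3, - 84, - 244/3,-69/2, - 70/3,  431.53, 795] 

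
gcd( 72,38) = 2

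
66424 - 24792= 41632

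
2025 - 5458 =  - 3433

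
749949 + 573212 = 1323161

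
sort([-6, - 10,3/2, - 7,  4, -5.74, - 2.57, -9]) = [ - 10,-9, - 7, - 6, - 5.74, - 2.57, 3/2, 4 ] 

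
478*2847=1360866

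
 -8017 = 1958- 9975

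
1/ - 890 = - 1/890 = - 0.00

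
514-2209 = -1695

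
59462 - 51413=8049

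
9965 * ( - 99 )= - 986535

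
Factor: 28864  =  2^6*11^1*41^1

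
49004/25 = 1960 + 4/25=1960.16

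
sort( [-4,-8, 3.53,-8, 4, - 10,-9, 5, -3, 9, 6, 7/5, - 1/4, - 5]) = [-10 ,-9,-8, - 8, - 5, - 4, - 3, - 1/4,7/5 , 3.53,4, 5, 6, 9 ]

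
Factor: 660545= 5^1*132109^1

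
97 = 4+93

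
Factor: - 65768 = - 2^3*8221^1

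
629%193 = 50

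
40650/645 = 2710/43 = 63.02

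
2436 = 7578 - 5142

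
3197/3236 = 3197/3236 = 0.99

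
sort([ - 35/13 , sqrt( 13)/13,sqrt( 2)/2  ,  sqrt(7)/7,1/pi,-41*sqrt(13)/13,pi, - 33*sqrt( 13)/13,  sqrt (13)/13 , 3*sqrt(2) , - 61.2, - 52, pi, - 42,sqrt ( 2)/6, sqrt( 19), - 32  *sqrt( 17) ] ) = [-32*sqrt ( 17),-61.2,-52, - 42, - 41*sqrt( 13) /13, - 33*sqrt( 13 )/13,  -  35/13,  sqrt( 2)/6,sqrt( 13 )/13 , sqrt(13 )/13,1/pi, sqrt( 7)/7,sqrt( 2)/2,pi,pi,3*sqrt( 2 ),sqrt( 19) ]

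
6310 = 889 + 5421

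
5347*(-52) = -278044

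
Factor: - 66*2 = -132 = -2^2*3^1*11^1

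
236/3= 78 + 2/3 = 78.67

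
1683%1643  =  40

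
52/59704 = 13/14926 = 0.00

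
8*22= 176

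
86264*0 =0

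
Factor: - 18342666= - 2^1 * 3^3*339679^1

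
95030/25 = 19006/5 = 3801.20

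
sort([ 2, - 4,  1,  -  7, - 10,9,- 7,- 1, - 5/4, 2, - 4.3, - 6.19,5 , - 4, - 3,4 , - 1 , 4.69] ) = [- 10,-7, - 7, - 6.19, - 4.3, - 4, - 4,- 3, -5/4 ,  -  1, - 1 , 1,2 , 2, 4,4.69,  5,9 ]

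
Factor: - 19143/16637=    - 3^3*127^(  -  1 )* 131^ ( - 1 )*709^1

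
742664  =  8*92833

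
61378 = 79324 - 17946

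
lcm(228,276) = 5244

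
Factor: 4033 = 37^1*109^1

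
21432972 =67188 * 319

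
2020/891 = 2020/891 = 2.27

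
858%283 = 9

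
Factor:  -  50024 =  - 2^3*13^2*37^1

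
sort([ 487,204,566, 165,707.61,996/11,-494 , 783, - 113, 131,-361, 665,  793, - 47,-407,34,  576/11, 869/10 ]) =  [ - 494, - 407, - 361, - 113,  -  47,  34, 576/11,869/10,996/11 , 131,  165,204,487, 566, 665,  707.61 , 783 , 793 ] 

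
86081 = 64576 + 21505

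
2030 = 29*70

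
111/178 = 111/178 = 0.62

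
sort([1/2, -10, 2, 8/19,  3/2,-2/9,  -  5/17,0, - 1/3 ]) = [ - 10,  -  1/3, - 5/17 , - 2/9, 0, 8/19, 1/2, 3/2, 2]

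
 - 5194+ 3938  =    -  1256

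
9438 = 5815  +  3623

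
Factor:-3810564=  -  2^2*3^4 *19^1*619^1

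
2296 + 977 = 3273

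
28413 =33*861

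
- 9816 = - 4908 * 2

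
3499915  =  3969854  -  469939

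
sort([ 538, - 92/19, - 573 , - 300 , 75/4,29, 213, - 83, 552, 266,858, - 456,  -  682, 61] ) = [ - 682, - 573, - 456,  -  300,  -  83, - 92/19,75/4 , 29,61 , 213,266,538,  552,858]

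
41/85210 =41/85210 =0.00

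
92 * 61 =5612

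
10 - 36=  - 26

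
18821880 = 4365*4312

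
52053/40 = 52053/40= 1301.33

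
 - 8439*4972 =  - 41958708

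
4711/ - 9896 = -1 + 5185/9896   =  - 0.48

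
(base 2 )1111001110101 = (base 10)7797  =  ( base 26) BDN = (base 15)249c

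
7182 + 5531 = 12713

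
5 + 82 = 87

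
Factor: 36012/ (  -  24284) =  - 3^1 * 13^( - 1)*467^(- 1) * 3001^1 = -9003/6071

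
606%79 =53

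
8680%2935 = 2810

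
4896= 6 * 816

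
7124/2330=3562/1165=3.06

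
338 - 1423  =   - 1085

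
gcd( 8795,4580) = 5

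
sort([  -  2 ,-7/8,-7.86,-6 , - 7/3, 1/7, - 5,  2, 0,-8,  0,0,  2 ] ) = [  -  8, -7.86, - 6, - 5, - 7/3, - 2,-7/8, 0 , 0, 0, 1/7, 2, 2 ] 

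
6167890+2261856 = 8429746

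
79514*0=0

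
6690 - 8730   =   - 2040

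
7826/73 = 7826/73 = 107.21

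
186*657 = 122202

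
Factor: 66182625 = 3^2*5^3*89^1*661^1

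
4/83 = 4/83 = 0.05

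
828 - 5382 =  - 4554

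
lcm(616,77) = 616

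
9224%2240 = 264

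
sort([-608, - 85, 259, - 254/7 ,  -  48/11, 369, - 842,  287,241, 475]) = [ - 842 , - 608, - 85, - 254/7, - 48/11 , 241, 259, 287,369,475]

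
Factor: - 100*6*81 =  - 48600   =  -2^3*3^5*5^2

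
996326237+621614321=1617940558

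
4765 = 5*953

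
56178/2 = 28089 = 28089.00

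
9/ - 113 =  - 9/113  =  - 0.08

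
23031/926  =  24 + 807/926 = 24.87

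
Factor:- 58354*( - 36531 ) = 2131729974 =2^1*3^4*11^1*41^1*163^1 * 179^1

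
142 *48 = 6816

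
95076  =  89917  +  5159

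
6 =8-2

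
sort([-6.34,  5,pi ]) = [-6.34 , pi,5]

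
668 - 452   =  216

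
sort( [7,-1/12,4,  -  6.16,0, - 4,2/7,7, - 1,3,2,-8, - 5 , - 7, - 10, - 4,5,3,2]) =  [ - 10 ,  -  8,- 7,  -  6.16,  -  5, - 4, - 4, - 1, - 1/12,0,2/7 , 2,2,3,3,4, 5,7,7]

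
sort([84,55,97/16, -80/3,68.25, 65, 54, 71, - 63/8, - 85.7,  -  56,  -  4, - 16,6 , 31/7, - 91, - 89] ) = [ - 91,-89,  -  85.7,-56, - 80/3,-16 ,  -  63/8, - 4, 31/7, 6,97/16, 54, 55, 65, 68.25,71, 84 ]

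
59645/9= 6627+2/9  =  6627.22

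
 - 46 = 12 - 58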